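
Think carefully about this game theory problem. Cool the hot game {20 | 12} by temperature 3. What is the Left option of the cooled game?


Original game: {20 | 12} (a switch {a | b} with a > b).
Cooling by t (for t below the temperature (a - b)/2 = 4) taxes each move by t: {a | b} cooled by t is {a - t | b + t}.
Cooling amount: t = 3
Cooled Left option: 20 - 3 = 17
Cooled Right option: 12 + 3 = 15
Cooled game: {17 | 15}
Left option = 17

17


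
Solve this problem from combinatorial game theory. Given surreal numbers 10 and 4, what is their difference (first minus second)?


x = 10, y = 4
x - y = 10 - 4 = 6

6


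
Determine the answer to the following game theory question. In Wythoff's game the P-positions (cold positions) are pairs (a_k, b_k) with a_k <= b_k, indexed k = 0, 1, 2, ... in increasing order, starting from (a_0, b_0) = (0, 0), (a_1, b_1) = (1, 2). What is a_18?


By Wythoff's theorem, a_k = floor(k * phi) and b_k = floor(k * phi^2) = a_k + k, where phi = (1 + sqrt(5))/2 is the golden ratio.
phi = (1 + sqrt(5))/2 = 1.618034
k = 18
k * phi = 18 * 1.618034 = 29.124612
a_18 = floor(k * phi) = 29

29


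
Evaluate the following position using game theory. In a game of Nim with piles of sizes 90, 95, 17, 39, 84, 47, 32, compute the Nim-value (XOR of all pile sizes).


We need the XOR (exclusive or) of all pile sizes.
After XOR-ing pile 1 (size 90): 0 XOR 90 = 90
After XOR-ing pile 2 (size 95): 90 XOR 95 = 5
After XOR-ing pile 3 (size 17): 5 XOR 17 = 20
After XOR-ing pile 4 (size 39): 20 XOR 39 = 51
After XOR-ing pile 5 (size 84): 51 XOR 84 = 103
After XOR-ing pile 6 (size 47): 103 XOR 47 = 72
After XOR-ing pile 7 (size 32): 72 XOR 32 = 104
The Nim-value of this position is 104.

104


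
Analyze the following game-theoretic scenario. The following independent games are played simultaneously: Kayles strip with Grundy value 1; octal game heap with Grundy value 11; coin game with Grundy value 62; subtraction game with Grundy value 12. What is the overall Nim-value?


By the Sprague-Grundy theorem, the Grundy value of a sum of games is the XOR of individual Grundy values.
Kayles strip: Grundy value = 1. Running XOR: 0 XOR 1 = 1
octal game heap: Grundy value = 11. Running XOR: 1 XOR 11 = 10
coin game: Grundy value = 62. Running XOR: 10 XOR 62 = 52
subtraction game: Grundy value = 12. Running XOR: 52 XOR 12 = 56
The combined Grundy value is 56.

56


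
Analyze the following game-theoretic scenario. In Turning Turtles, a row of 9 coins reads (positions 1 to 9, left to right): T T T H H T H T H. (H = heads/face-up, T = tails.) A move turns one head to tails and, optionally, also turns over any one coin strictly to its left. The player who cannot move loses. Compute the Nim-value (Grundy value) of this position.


Coins: T T T H H T H T H
Key fact: a single head at position k behaves exactly like a Nim heap of size k (turning it to T and optionally flipping a coin at j < k corresponds to moving the heap from k to j, or to 0), and heads combine as a disjunctive sum (two heads at the same place would cancel, matching j XOR j = 0). So the Nim-value is the XOR of the 1-indexed positions of the heads.
Face-up positions (1-indexed): [4, 5, 7, 9]
XOR 0 with 4: 0 XOR 4 = 4
XOR 4 with 5: 4 XOR 5 = 1
XOR 1 with 7: 1 XOR 7 = 6
XOR 6 with 9: 6 XOR 9 = 15
Nim-value = 15

15


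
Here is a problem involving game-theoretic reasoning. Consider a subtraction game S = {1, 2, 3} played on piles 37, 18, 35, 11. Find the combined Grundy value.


Subtraction set: {1, 2, 3}
For this subtraction set, G(n) = n mod 4 (period = max + 1 = 4).
Pile 1 (size 37): G(37) = 37 mod 4 = 1
Pile 2 (size 18): G(18) = 18 mod 4 = 2
Pile 3 (size 35): G(35) = 35 mod 4 = 3
Pile 4 (size 11): G(11) = 11 mod 4 = 3
Total Grundy value = XOR of all: 1 XOR 2 XOR 3 XOR 3 = 3

3


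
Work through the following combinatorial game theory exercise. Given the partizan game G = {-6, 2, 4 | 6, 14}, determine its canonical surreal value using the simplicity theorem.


Left options: {-6, 2, 4}, max = 4
Right options: {6, 14}, min = 6
All options are numbers and max(Left) < min(Right), so by the simplicity theorem the value is the simplest (earliest-born) number strictly between 4 and 6.
The only integer strictly between 4 and 6 is 5.
No non-integer in the interval can be simpler: if x is a non-integer in the interval, then floor(x) or ceil(x) also lies in the interval (the interval contains an integer), and both are proper prefixes of x's sign expansion, i.e. born earlier. So the game value is 5.
Game value = 5

5


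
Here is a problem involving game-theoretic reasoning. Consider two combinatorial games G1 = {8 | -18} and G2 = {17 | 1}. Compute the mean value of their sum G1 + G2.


G1 = {8 | -18}, G2 = {17 | 1}
Each is a switch {a | b} with numbers a > b; its mean value is (a + b)/2, and mean value is additive over game sums: m(G1 + G2) = m(G1) + m(G2).
Mean of G1 = (8 + (-18))/2 = -10/2 = -5
Mean of G2 = (17 + (1))/2 = 18/2 = 9
Mean of G1 + G2 = -5 + 9 = 4

4


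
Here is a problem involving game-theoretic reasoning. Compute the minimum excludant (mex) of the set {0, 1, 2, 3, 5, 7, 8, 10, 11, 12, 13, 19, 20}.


Set = {0, 1, 2, 3, 5, 7, 8, 10, 11, 12, 13, 19, 20}
0 is in the set.
1 is in the set.
2 is in the set.
3 is in the set.
4 is NOT in the set. This is the mex.
mex = 4

4


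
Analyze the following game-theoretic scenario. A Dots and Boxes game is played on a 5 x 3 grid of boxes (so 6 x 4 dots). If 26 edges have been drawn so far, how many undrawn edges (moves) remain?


Grid: 5 x 3 boxes, i.e. 6 rows and 4 columns of dots.
Horizontal edges: (rows + 1) * cols = 6 * 3 = 18
Vertical edges: rows * (cols + 1) = 5 * 4 = 20
Total edges: 18 + 20 = 38
Edges drawn: 26
Remaining: 38 - 26 = 12

12


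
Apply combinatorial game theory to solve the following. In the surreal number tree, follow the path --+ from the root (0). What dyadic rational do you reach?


Sign expansion: --+
Rule: track bounds (lo, hi), initially (-inf, +inf). On '+', the current value becomes lo and we move to the simplest number in (value, hi): value + 1 if hi = +inf, otherwise the midpoint (value + hi)/2. On '-', the current value becomes hi and we move to value - 1 if lo = -inf, otherwise the midpoint (lo + value)/2.
Start at 0.
Step 1: sign = -, move left. Bounds: (-inf, 0). Value = -1
Step 2: sign = -, move left. Bounds: (-inf, -1). Value = -2
Step 3: sign = +, move right. Bounds: (-2, -1). Value = -3/2
The surreal number with sign expansion --+ is -3/2.

-3/2


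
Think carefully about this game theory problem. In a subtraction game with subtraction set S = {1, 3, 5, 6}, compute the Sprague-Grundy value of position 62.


The subtraction set is S = {1, 3, 5, 6}.
G(k) = mex{ G(k - s) : s in S, s <= k }. We compute iteratively: G(0) = 0.
G(1) = mex({0}) = 1
G(2) = mex({1}) = 0
G(3) = mex({0}) = 1
G(4) = mex({1}) = 0
G(5) = mex({0}) = 1
G(6) = mex({0, 1}) = 2
G(7) = mex({0, 1, 2}) = 3
G(8) = mex({0, 1, 3}) = 2
G(9) = mex({0, 1, 2}) = 3
G(10) = mex({0, 1, 3}) = 2
G(11) = mex({1, 2}) = 0
G(12) = mex({0, 2, 3}) = 1
G(13) = mex({1, 2, 3}) = 0
G(14) = mex({0, 2, 3}) = 1
G(15) = mex({1, 2, 3}) = 0
G(16) = mex({0, 2}) = 1
Observe that G(11)..G(16) = 0, 1, 0, 1, 0, 1 repeats G(0)..G(5) = 0, 1, 0, 1, 0, 1.
For k >= max(S) = 6, G(k) is determined by the previous 6 values G(k-6)..G(k-1); a window of 6 consecutive values has recurred shifted by 11, so by induction G(k + 11) = G(k) for all k >= 0: the sequence is periodic from the start with period 11.
One period: G(0..10) = 0, 1, 0, 1, 0, 1, 2, 3, 2, 3, 2.
62 mod 11 = 7, so G(62) = G(7) = 3.

3


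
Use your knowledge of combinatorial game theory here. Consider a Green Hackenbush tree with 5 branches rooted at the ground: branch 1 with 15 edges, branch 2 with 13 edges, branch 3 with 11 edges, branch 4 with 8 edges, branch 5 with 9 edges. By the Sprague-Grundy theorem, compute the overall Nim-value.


The tree has 5 branches from the ground vertex.
In Green Hackenbush, the Nim-value of a simple path of length k is k.
Branch 1: length 15, Nim-value = 15
Branch 2: length 13, Nim-value = 13
Branch 3: length 11, Nim-value = 11
Branch 4: length 8, Nim-value = 8
Branch 5: length 9, Nim-value = 9
Total Nim-value = XOR of all branch values:
0 XOR 15 = 15
15 XOR 13 = 2
2 XOR 11 = 9
9 XOR 8 = 1
1 XOR 9 = 8
Nim-value of the tree = 8

8


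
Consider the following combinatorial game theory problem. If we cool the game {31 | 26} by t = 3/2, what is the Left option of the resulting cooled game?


Original game: {31 | 26} (a switch {a | b} with a > b).
Cooling by t (for t below the temperature (a - b)/2 = 5/2) taxes each move by t: {a | b} cooled by t is {a - t | b + t}.
Cooling amount: t = 3/2
Cooled Left option: 31 - 3/2 = 59/2
Cooled Right option: 26 + 3/2 = 55/2
Cooled game: {59/2 | 55/2}
Left option = 59/2

59/2


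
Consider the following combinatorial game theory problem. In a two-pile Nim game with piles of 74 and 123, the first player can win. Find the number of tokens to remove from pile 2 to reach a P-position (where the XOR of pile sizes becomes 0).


Piles: 74 and 123
Current XOR: 74 XOR 123 = 49 (non-zero, so this is an N-position).
To make the XOR zero, we need to find a move that balances the piles.
For pile 2 (size 123): target = 123 XOR 49 = 74
We reduce pile 2 from 123 to 74.
Tokens removed: 123 - 74 = 49
Verification: 74 XOR 74 = 0

49


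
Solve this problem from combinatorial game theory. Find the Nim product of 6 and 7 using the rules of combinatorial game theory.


Nim multiplication is bilinear over XOR: (u XOR v) * w = (u*w) XOR (v*w).
So we split each operand into its bit components and XOR the pairwise Nim products.
6 = 2 + 4 (as XOR of powers of 2).
7 = 1 + 2 + 4 (as XOR of powers of 2).
Using the standard Nim-product table on single bits:
  2*2 = 3,   2*4 = 8,   2*8 = 12,
  4*4 = 6,   4*8 = 11,  8*8 = 13,
and  1*x = x (identity), k*l = l*k (commutative).
Pairwise Nim products:
  2 * 1 = 2
  2 * 2 = 3
  2 * 4 = 8
  4 * 1 = 4
  4 * 2 = 8
  4 * 4 = 6
XOR them: 2 XOR 3 XOR 8 XOR 4 XOR 8 XOR 6 = 3.
Result: 6 * 7 = 3 (in Nim).

3


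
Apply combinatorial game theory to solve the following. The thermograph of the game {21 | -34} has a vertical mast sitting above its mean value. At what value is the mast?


Game = {21 | -34}, a switch {a | b} with numbers a > b.
Its thermograph has left wall a - t and right wall b + t, which meet at t = (a - b)/2, where both equal (a + b)/2. So the mast (mean value) is at (a + b)/2.
Mean = (21 + (-34))/2 = -13/2 = -13/2

-13/2


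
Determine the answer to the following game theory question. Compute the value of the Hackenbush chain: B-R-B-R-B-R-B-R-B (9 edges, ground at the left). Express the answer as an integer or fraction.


Edges (from ground): B-R-B-R-B-R-B-R-B
By Berlekamp's sign-expansion rule, a Blue-Red Hackenbush stalk has the value of the surreal number whose sign sequence is the edge sequence with B -> + and R -> -.
Sign sequence: +-+-+-+-+
Trace the sign expansion in the surreal number tree, starting from 0:
Edge 1: B (sign +) -> bounds (0, +inf), value = 1
Edge 2: R (sign -) -> bounds (0, 1), value = 1/2
Edge 3: B (sign +) -> bounds (1/2, 1), value = 3/4
Edge 4: R (sign -) -> bounds (1/2, 3/4), value = 5/8
Edge 5: B (sign +) -> bounds (5/8, 3/4), value = 11/16
Edge 6: R (sign -) -> bounds (5/8, 11/16), value = 21/32
Edge 7: B (sign +) -> bounds (21/32, 11/16), value = 43/64
Edge 8: R (sign -) -> bounds (21/32, 43/64), value = 85/128
Edge 9: B (sign +) -> bounds (85/128, 43/64), value = 171/256
Game value = 171/256

171/256


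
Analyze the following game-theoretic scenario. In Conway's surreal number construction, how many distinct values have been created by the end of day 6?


Day 0: {|} = 0 is born. Count = 1.
Day n: the number of surreal numbers born by day n is 2^(n+1) - 1.
By day 0: 2^1 - 1 = 1
By day 1: 2^2 - 1 = 3
By day 2: 2^3 - 1 = 7
By day 3: 2^4 - 1 = 15
By day 4: 2^5 - 1 = 31
By day 5: 2^6 - 1 = 63
By day 6: 2^7 - 1 = 127
By day 6: 127 surreal numbers.

127


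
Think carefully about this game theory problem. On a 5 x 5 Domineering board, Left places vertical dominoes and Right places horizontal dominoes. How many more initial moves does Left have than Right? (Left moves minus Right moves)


Board is 5 x 5 (rows x cols).
Left (vertical) placements: (rows-1) * cols = 4 * 5 = 20
Right (horizontal) placements: rows * (cols-1) = 5 * 4 = 20
Advantage = Left - Right = 20 - 20 = 0

0


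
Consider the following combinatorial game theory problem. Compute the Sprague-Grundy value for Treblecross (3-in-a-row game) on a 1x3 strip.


Treblecross: place X on empty cells; 3-in-a-row wins.
Playing within two cells of an existing X lets the opponent win at once, so sensible play treats the cells i-2..i+2 around each X as dead. The player left with no safe cell loses, so this is a normal-play take-away game on strips of safe cells.
Placing X at cell i (0-indexed) of a strip of k safe cells leaves independent strips of sizes max(0, i-2) and max(0, k-i-3). Hence G(k) = mex{ G(max(0,i-2)) XOR G(max(0,k-i-3)) : 0 <= i < k }, with G(0) = 0.
G(1): splits (0,0):0^0=0 -> mex({0}) = 1
G(2): splits (0,0):0^0=0 -> mex({0}) = 1
G(3): splits (0,0):0^0=0 -> mex({0}) = 1
Therefore G(3) = 1.

1


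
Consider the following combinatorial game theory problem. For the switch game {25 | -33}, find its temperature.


The game is {25 | -33}, a switch {a | b} with numbers a > b.
Cooling {a | b} by t gives {a - t | b + t}, which stops being hot when a - t = b + t, i.e. at t = (a - b)/2. So the temperature of a switch is (a - b)/2.
Temperature = (Left option - Right option) / 2
= (25 - (-33)) / 2
= 58 / 2
= 29

29


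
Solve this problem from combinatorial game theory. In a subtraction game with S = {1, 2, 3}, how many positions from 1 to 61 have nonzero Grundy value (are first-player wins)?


Subtraction set S = {1, 2, 3}, so G(n) = n mod 4.
G(n) = 0 when n is a multiple of 4.
Multiples of 4 in [1, 61]: 15
N-positions (nonzero Grundy) = 61 - 15 = 46

46


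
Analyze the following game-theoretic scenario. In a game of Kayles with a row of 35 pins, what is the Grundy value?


Kayles: a move removes 1 or 2 adjacent pins from a contiguous row.
Removing pins from a row of k leaves two independent rows (a, b) with a + b = k - 1 (one pin) or a + b = k - 2 (two pins); an end removal gives a = 0.
By Sprague-Grundy, G(k) = mex{ G(a) XOR G(b) } over all these splits. G(0) = 0.
G(1): splits (0,0):0^0=0 -> mex({0}) = 1
G(2): splits (0,1):0^1=1 (0,0):0^0=0 -> mex({0, 1}) = 2
G(3): splits (0,2):0^2=2 (1,1):1^1=0 (0,1):0^1=1 -> mex({0, 1, 2}) = 3
G(4): splits (0,3):0^3=3 (1,2):1^2=3 (0,2):0^2=2 (1,1):1^1=0 -> mex({0, 2, 3}) = 1
G(5): splits (0,4):0^1=1 (1,3):1^3=2 (2,2):2^2=0 (0,3):0^3=3 (1,2):1^2=3 -> mex({0, 1, 2, 3}) = 4
G(6) = mex({0, 1, 2, 4}) = 3
G(7) = mex({0, 1, 3, 4, 5}) = 2
G(8) = mex({0, 2, 3, 5, 6}) = 1
G(9) = mex({0, 1, 2, 3, 6, 7}) = 4
G(10) = mex({0, 1, 3, 4, 5, 7}) = 2
G(11) = mex({0, 1, 2, 3, 4, 5}) = 6
G(12) = mex({0, 1, 2, 3, 5, 6, 7}) = 4
G(13) = mex({0, 2, 3, 4, 6, 7}) = 1
G(14) = mex({0, 1, 4, 5, 6, 7}) = 2
G(15) = mex({0, 1, 2, 3, 4, 5, 6}) = 7
G(16) = mex({0, 2, 3, 5, 6, 7}) = 1
G(17) = mex({0, 1, 2, 3, 5, 6, 7}) = 4
G(18) = mex({0, 1, 2, 4, 5, 6}) = 3
G(19) = mex({0, 1, 3, 4, 5, 7}) = 2
G(20) = mex({0, 2, 3, 4, 5, 6, 7}) = 1
G(21) = mex({0, 1, 2, 3, 5, 6, 7}) = 4
G(22) = mex({0, 1, 2, 3, 4, 5, 7}) = 6
G(23) = mex({0, 1, 2, 3, 4, 5, 6}) = 7
G(24) = mex({0, 1, 2, 3, 5, 6, 7}) = 4
G(25) = mex({0, 2, 3, 4, 6, 7}) = 1
G(26) = mex({0, 1, 3, 4, 5, 6, 7}) = 2
G(27) = mex({0, 1, 2, 3, 4, 5, 6, 7}) = 8
G(28) = mex({0, 1, 2, 3, 4, 6, 7, 8}) = 5
G(29) = mex({0, 1, 2, 3, 5, 6, 7, 8, 9}) = 4
G(30) = mex({0, 1, 2, 3, 4, 5, 6, 9, 10}) = 7
G(31) = mex({0, 1, 3, 4, 5, 7, 10, 11}) = 2
G(32) = mex({0, 2, 3, 4, 5, 6, 7, 9, 11}) = 1
G(33) = mex({0, 1, 2, 3, 4, 5, 6, 7, 9, 12}) = 8
G(34) = mex({0, 1, 2, 3, 4, 5, 7, 8, 11, 12}) = 6
G(35) = mex({0, 1, 2, 3, 4, 5, 6, 8, 9, 10, 11}) = 7
Therefore G(35) = 7.

7


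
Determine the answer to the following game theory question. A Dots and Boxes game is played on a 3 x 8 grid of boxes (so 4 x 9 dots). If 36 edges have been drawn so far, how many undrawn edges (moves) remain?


Grid: 3 x 8 boxes, i.e. 4 rows and 9 columns of dots.
Horizontal edges: (rows + 1) * cols = 4 * 8 = 32
Vertical edges: rows * (cols + 1) = 3 * 9 = 27
Total edges: 32 + 27 = 59
Edges drawn: 36
Remaining: 59 - 36 = 23

23


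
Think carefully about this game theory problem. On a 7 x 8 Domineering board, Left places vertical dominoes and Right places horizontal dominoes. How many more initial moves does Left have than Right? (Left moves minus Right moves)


Board is 7 x 8 (rows x cols).
Left (vertical) placements: (rows-1) * cols = 6 * 8 = 48
Right (horizontal) placements: rows * (cols-1) = 7 * 7 = 49
Advantage = Left - Right = 48 - 49 = -1

-1


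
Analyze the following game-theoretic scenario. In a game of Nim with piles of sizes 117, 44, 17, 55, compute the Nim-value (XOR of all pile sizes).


We need the XOR (exclusive or) of all pile sizes.
After XOR-ing pile 1 (size 117): 0 XOR 117 = 117
After XOR-ing pile 2 (size 44): 117 XOR 44 = 89
After XOR-ing pile 3 (size 17): 89 XOR 17 = 72
After XOR-ing pile 4 (size 55): 72 XOR 55 = 127
The Nim-value of this position is 127.

127


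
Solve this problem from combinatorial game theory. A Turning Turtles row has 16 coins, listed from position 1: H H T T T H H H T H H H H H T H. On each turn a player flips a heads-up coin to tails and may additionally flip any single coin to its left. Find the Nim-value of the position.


Coins: H H T T T H H H T H H H H H T H
Key fact: a single head at position k behaves exactly like a Nim heap of size k (turning it to T and optionally flipping a coin at j < k corresponds to moving the heap from k to j, or to 0), and heads combine as a disjunctive sum (two heads at the same place would cancel, matching j XOR j = 0). So the Nim-value is the XOR of the 1-indexed positions of the heads.
Face-up positions (1-indexed): [1, 2, 6, 7, 8, 10, 11, 12, 13, 14, 16]
XOR 0 with 1: 0 XOR 1 = 1
XOR 1 with 2: 1 XOR 2 = 3
XOR 3 with 6: 3 XOR 6 = 5
XOR 5 with 7: 5 XOR 7 = 2
XOR 2 with 8: 2 XOR 8 = 10
XOR 10 with 10: 10 XOR 10 = 0
XOR 0 with 11: 0 XOR 11 = 11
XOR 11 with 12: 11 XOR 12 = 7
XOR 7 with 13: 7 XOR 13 = 10
XOR 10 with 14: 10 XOR 14 = 4
XOR 4 with 16: 4 XOR 16 = 20
Nim-value = 20

20


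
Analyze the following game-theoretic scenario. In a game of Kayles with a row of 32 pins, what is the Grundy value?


Kayles: a move removes 1 or 2 adjacent pins from a contiguous row.
Removing pins from a row of k leaves two independent rows (a, b) with a + b = k - 1 (one pin) or a + b = k - 2 (two pins); an end removal gives a = 0.
By Sprague-Grundy, G(k) = mex{ G(a) XOR G(b) } over all these splits. G(0) = 0.
G(1): splits (0,0):0^0=0 -> mex({0}) = 1
G(2): splits (0,1):0^1=1 (0,0):0^0=0 -> mex({0, 1}) = 2
G(3): splits (0,2):0^2=2 (1,1):1^1=0 (0,1):0^1=1 -> mex({0, 1, 2}) = 3
G(4): splits (0,3):0^3=3 (1,2):1^2=3 (0,2):0^2=2 (1,1):1^1=0 -> mex({0, 2, 3}) = 1
G(5): splits (0,4):0^1=1 (1,3):1^3=2 (2,2):2^2=0 (0,3):0^3=3 (1,2):1^2=3 -> mex({0, 1, 2, 3}) = 4
G(6) = mex({0, 1, 2, 4}) = 3
G(7) = mex({0, 1, 3, 4, 5}) = 2
G(8) = mex({0, 2, 3, 5, 6}) = 1
G(9) = mex({0, 1, 2, 3, 6, 7}) = 4
G(10) = mex({0, 1, 3, 4, 5, 7}) = 2
G(11) = mex({0, 1, 2, 3, 4, 5}) = 6
G(12) = mex({0, 1, 2, 3, 5, 6, 7}) = 4
G(13) = mex({0, 2, 3, 4, 6, 7}) = 1
G(14) = mex({0, 1, 4, 5, 6, 7}) = 2
G(15) = mex({0, 1, 2, 3, 4, 5, 6}) = 7
G(16) = mex({0, 2, 3, 5, 6, 7}) = 1
G(17) = mex({0, 1, 2, 3, 5, 6, 7}) = 4
G(18) = mex({0, 1, 2, 4, 5, 6}) = 3
G(19) = mex({0, 1, 3, 4, 5, 7}) = 2
G(20) = mex({0, 2, 3, 4, 5, 6, 7}) = 1
G(21) = mex({0, 1, 2, 3, 5, 6, 7}) = 4
G(22) = mex({0, 1, 2, 3, 4, 5, 7}) = 6
G(23) = mex({0, 1, 2, 3, 4, 5, 6}) = 7
G(24) = mex({0, 1, 2, 3, 5, 6, 7}) = 4
G(25) = mex({0, 2, 3, 4, 6, 7}) = 1
G(26) = mex({0, 1, 3, 4, 5, 6, 7}) = 2
G(27) = mex({0, 1, 2, 3, 4, 5, 6, 7}) = 8
G(28) = mex({0, 1, 2, 3, 4, 6, 7, 8}) = 5
G(29) = mex({0, 1, 2, 3, 5, 6, 7, 8, 9}) = 4
G(30) = mex({0, 1, 2, 3, 4, 5, 6, 9, 10}) = 7
G(31) = mex({0, 1, 3, 4, 5, 7, 10, 11}) = 2
G(32) = mex({0, 2, 3, 4, 5, 6, 7, 9, 11}) = 1
Therefore G(32) = 1.

1


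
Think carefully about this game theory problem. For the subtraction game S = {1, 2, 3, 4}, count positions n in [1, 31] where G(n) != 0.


Subtraction set S = {1, 2, 3, 4}, so G(n) = n mod 5.
G(n) = 0 when n is a multiple of 5.
Multiples of 5 in [1, 31]: 6
N-positions (nonzero Grundy) = 31 - 6 = 25

25


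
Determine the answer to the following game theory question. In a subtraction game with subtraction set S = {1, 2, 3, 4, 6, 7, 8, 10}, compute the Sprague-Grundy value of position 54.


The subtraction set is S = {1, 2, 3, 4, 6, 7, 8, 10}.
G(k) = mex{ G(k - s) : s in S, s <= k }. We compute iteratively: G(0) = 0.
G(1) = mex({0}) = 1
G(2) = mex({0, 1}) = 2
G(3) = mex({0, 1, 2}) = 3
G(4) = mex({0, 1, 2, 3}) = 4
G(5) = mex({1, 2, 3, 4}) = 0
G(6) = mex({0, 2, 3, 4}) = 1
G(7) = mex({0, 1, 3, 4}) = 2
G(8) = mex({0, 1, 2, 4}) = 3
G(9) = mex({0, 1, 2, 3}) = 4
G(10) = mex({0, 1, 2, 3, 4}) = 5
G(11) = mex({0, 1, 2, 3, 4, 5}) = 6
G(12) = mex({0, 1, 2, 3, 4, 5, 6}) = 7
G(13) = mex({0, 1, 2, 3, 4, 5, 6, 7}) = 8
G(14) = mex({1, 2, 3, 4, 5, 6, 7, 8}) = 0
G(15) = mex({0, 2, 3, 4, 6, 7, 8}) = 1
G(16) = mex({0, 1, 3, 4, 5, 7, 8}) = 2
G(17) = mex({0, 1, 2, 4, 5, 6, 8}) = 3
G(18) = mex({0, 1, 2, 3, 5, 6, 7}) = 4
G(19) = mex({1, 2, 3, 4, 6, 7, 8}) = 0
G(20) = mex({0, 2, 3, 4, 5, 7, 8}) = 1
G(21) = mex({0, 1, 3, 4, 6, 8}) = 2
G(22) = mex({0, 1, 2, 4, 7}) = 3
G(23) = mex({0, 1, 2, 3, 8}) = 4
Observe that G(14)..G(23) = 0, 1, 2, 3, 4, 0, 1, 2, 3, 4 repeats G(0)..G(9) = 0, 1, 2, 3, 4, 0, 1, 2, 3, 4.
For k >= max(S) = 10, G(k) is determined by the previous 10 values G(k-10)..G(k-1); a window of 10 consecutive values has recurred shifted by 14, so by induction G(k + 14) = G(k) for all k >= 0: the sequence is periodic from the start with period 14.
One period: G(0..13) = 0, 1, 2, 3, 4, 0, 1, 2, 3, 4, 5, 6, 7, 8.
54 mod 14 = 12, so G(54) = G(12) = 7.

7


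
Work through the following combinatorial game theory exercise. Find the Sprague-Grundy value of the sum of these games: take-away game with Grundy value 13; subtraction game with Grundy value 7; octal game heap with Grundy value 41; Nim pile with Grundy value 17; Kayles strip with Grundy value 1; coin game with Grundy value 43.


By the Sprague-Grundy theorem, the Grundy value of a sum of games is the XOR of individual Grundy values.
take-away game: Grundy value = 13. Running XOR: 0 XOR 13 = 13
subtraction game: Grundy value = 7. Running XOR: 13 XOR 7 = 10
octal game heap: Grundy value = 41. Running XOR: 10 XOR 41 = 35
Nim pile: Grundy value = 17. Running XOR: 35 XOR 17 = 50
Kayles strip: Grundy value = 1. Running XOR: 50 XOR 1 = 51
coin game: Grundy value = 43. Running XOR: 51 XOR 43 = 24
The combined Grundy value is 24.

24


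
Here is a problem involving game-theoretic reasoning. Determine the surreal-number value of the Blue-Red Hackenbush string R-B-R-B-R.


Edges (from ground): R-B-R-B-R
By Berlekamp's sign-expansion rule, a Blue-Red Hackenbush stalk has the value of the surreal number whose sign sequence is the edge sequence with B -> + and R -> -.
Sign sequence: -+-+-
Trace the sign expansion in the surreal number tree, starting from 0:
Edge 1: R (sign -) -> bounds (-inf, 0), value = -1
Edge 2: B (sign +) -> bounds (-1, 0), value = -1/2
Edge 3: R (sign -) -> bounds (-1, -1/2), value = -3/4
Edge 4: B (sign +) -> bounds (-3/4, -1/2), value = -5/8
Edge 5: R (sign -) -> bounds (-3/4, -5/8), value = -11/16
Game value = -11/16

-11/16


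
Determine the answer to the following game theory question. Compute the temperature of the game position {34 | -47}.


The game is {34 | -47}, a switch {a | b} with numbers a > b.
Cooling {a | b} by t gives {a - t | b + t}, which stops being hot when a - t = b + t, i.e. at t = (a - b)/2. So the temperature of a switch is (a - b)/2.
Temperature = (Left option - Right option) / 2
= (34 - (-47)) / 2
= 81 / 2
= 81/2

81/2


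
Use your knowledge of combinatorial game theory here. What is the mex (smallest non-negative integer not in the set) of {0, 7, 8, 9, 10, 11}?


Set = {0, 7, 8, 9, 10, 11}
0 is in the set.
1 is NOT in the set. This is the mex.
mex = 1

1


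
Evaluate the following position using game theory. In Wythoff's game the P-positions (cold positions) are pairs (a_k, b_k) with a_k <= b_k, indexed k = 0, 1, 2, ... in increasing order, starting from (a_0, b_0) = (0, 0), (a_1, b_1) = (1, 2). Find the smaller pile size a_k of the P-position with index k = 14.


By Wythoff's theorem, a_k = floor(k * phi) and b_k = floor(k * phi^2) = a_k + k, where phi = (1 + sqrt(5))/2 is the golden ratio.
phi = (1 + sqrt(5))/2 = 1.618034
k = 14
k * phi = 14 * 1.618034 = 22.652476
a_14 = floor(k * phi) = 22

22


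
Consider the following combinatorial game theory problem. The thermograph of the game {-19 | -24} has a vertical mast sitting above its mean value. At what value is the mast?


Game = {-19 | -24}, a switch {a | b} with numbers a > b.
Its thermograph has left wall a - t and right wall b + t, which meet at t = (a - b)/2, where both equal (a + b)/2. So the mast (mean value) is at (a + b)/2.
Mean = (-19 + (-24))/2 = -43/2 = -43/2

-43/2


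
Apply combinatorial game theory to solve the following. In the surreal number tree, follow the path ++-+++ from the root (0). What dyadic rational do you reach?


Sign expansion: ++-+++
Rule: track bounds (lo, hi), initially (-inf, +inf). On '+', the current value becomes lo and we move to the simplest number in (value, hi): value + 1 if hi = +inf, otherwise the midpoint (value + hi)/2. On '-', the current value becomes hi and we move to value - 1 if lo = -inf, otherwise the midpoint (lo + value)/2.
Start at 0.
Step 1: sign = +, move right. Bounds: (0, +inf). Value = 1
Step 2: sign = +, move right. Bounds: (1, +inf). Value = 2
Step 3: sign = -, move left. Bounds: (1, 2). Value = 3/2
Step 4: sign = +, move right. Bounds: (3/2, 2). Value = 7/4
Step 5: sign = +, move right. Bounds: (7/4, 2). Value = 15/8
Step 6: sign = +, move right. Bounds: (15/8, 2). Value = 31/16
The surreal number with sign expansion ++-+++ is 31/16.

31/16


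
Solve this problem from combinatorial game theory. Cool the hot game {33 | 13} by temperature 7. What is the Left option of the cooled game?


Original game: {33 | 13} (a switch {a | b} with a > b).
Cooling by t (for t below the temperature (a - b)/2 = 10) taxes each move by t: {a | b} cooled by t is {a - t | b + t}.
Cooling amount: t = 7
Cooled Left option: 33 - 7 = 26
Cooled Right option: 13 + 7 = 20
Cooled game: {26 | 20}
Left option = 26

26


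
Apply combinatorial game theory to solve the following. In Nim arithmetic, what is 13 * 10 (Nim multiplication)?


Nim multiplication is bilinear over XOR: (u XOR v) * w = (u*w) XOR (v*w).
So we split each operand into its bit components and XOR the pairwise Nim products.
13 = 1 + 4 + 8 (as XOR of powers of 2).
10 = 2 + 8 (as XOR of powers of 2).
Using the standard Nim-product table on single bits:
  2*2 = 3,   2*4 = 8,   2*8 = 12,
  4*4 = 6,   4*8 = 11,  8*8 = 13,
and  1*x = x (identity), k*l = l*k (commutative).
Pairwise Nim products:
  1 * 2 = 2
  1 * 8 = 8
  4 * 2 = 8
  4 * 8 = 11
  8 * 2 = 12
  8 * 8 = 13
XOR them: 2 XOR 8 XOR 8 XOR 11 XOR 12 XOR 13 = 8.
Result: 13 * 10 = 8 (in Nim).

8


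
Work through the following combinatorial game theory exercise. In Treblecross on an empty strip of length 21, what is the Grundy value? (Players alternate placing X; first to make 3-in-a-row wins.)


Treblecross: place X on empty cells; 3-in-a-row wins.
Playing within two cells of an existing X lets the opponent win at once, so sensible play treats the cells i-2..i+2 around each X as dead. The player left with no safe cell loses, so this is a normal-play take-away game on strips of safe cells.
Placing X at cell i (0-indexed) of a strip of k safe cells leaves independent strips of sizes max(0, i-2) and max(0, k-i-3). Hence G(k) = mex{ G(max(0,i-2)) XOR G(max(0,k-i-3)) : 0 <= i < k }, with G(0) = 0.
G(1): splits (0,0):0^0=0 -> mex({0}) = 1
G(2): splits (0,0):0^0=0 -> mex({0}) = 1
G(3): splits (0,0):0^0=0 -> mex({0}) = 1
G(4): splits (0,1):0^1=1 (0,0):0^0=0 -> mex({0, 1}) = 2
G(5): splits (0,2):0^1=1 (0,1):0^1=1 (0,0):0^0=0 -> mex({0, 1}) = 2
G(6) = mex({1}) = 0
G(7) = mex({0, 1, 2}) = 3
G(8) = mex({0, 1, 2}) = 3
G(9) = mex({0, 2}) = 1
G(10) = mex({0, 2, 3}) = 1
G(11) = mex({0, 3}) = 1
G(12) = mex({1, 3}) = 0
G(13) = mex({0, 1, 2, 3}) = 4
G(14) = mex({0, 1, 2}) = 3
G(15) = mex({0, 1, 2}) = 3
G(16) = mex({0, 1, 2, 4}) = 3
G(17) = mex({0, 1, 3, 4}) = 2
G(18) = mex({0, 1, 3, 4}) = 2
G(19) = mex({0, 1, 3, 5}) = 2
G(20) = mex({0, 1, 2, 3, 5}) = 4
G(21) = mex({0, 1, 2, 3, 5}) = 4
Therefore G(21) = 4.

4


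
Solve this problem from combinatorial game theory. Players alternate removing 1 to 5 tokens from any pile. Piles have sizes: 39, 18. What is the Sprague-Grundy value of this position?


Subtraction set: {1, 2, 3, 4, 5}
For this subtraction set, G(n) = n mod 6 (period = max + 1 = 6).
Pile 1 (size 39): G(39) = 39 mod 6 = 3
Pile 2 (size 18): G(18) = 18 mod 6 = 0
Total Grundy value = XOR of all: 3 XOR 0 = 3

3


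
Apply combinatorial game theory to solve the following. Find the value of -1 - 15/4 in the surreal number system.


x = -1, y = 15/4
Converting to common denominator: 4
x = -4/4, y = 15/4
x - y = -1 - 15/4 = -19/4

-19/4


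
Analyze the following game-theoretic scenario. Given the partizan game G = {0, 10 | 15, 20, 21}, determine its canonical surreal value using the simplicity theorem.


Left options: {0, 10}, max = 10
Right options: {15, 20, 21}, min = 15
All options are numbers and max(Left) < min(Right), so by the simplicity theorem the value is the simplest (earliest-born) number strictly between 10 and 15.
Integers 11 through 14 all lie strictly between 10 and 15.
Among integers, the simplest (lowest birthday = smallest |n|; 0 is born on day 0, +-n on day n) is 11.
No non-integer in the interval can be simpler: if x is a non-integer in the interval, then floor(x) or ceil(x) also lies in the interval (the interval contains an integer), and both are proper prefixes of x's sign expansion, i.e. born earlier. So the game value is 11.
Game value = 11

11


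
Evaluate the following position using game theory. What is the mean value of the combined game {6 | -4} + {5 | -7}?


G1 = {6 | -4}, G2 = {5 | -7}
Each is a switch {a | b} with numbers a > b; its mean value is (a + b)/2, and mean value is additive over game sums: m(G1 + G2) = m(G1) + m(G2).
Mean of G1 = (6 + (-4))/2 = 2/2 = 1
Mean of G2 = (5 + (-7))/2 = -2/2 = -1
Mean of G1 + G2 = 1 + -1 = 0

0


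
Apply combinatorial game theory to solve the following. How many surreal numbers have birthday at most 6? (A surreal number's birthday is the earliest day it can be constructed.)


Day 0: {|} = 0 is born. Count = 1.
Day n: the number of surreal numbers born by day n is 2^(n+1) - 1.
By day 0: 2^1 - 1 = 1
By day 1: 2^2 - 1 = 3
By day 2: 2^3 - 1 = 7
By day 3: 2^4 - 1 = 15
By day 4: 2^5 - 1 = 31
By day 5: 2^6 - 1 = 63
By day 6: 2^7 - 1 = 127
By day 6: 127 surreal numbers.

127


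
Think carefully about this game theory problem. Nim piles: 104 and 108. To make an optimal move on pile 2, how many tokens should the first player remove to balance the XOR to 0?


Piles: 104 and 108
Current XOR: 104 XOR 108 = 4 (non-zero, so this is an N-position).
To make the XOR zero, we need to find a move that balances the piles.
For pile 2 (size 108): target = 108 XOR 4 = 104
We reduce pile 2 from 108 to 104.
Tokens removed: 108 - 104 = 4
Verification: 104 XOR 104 = 0

4


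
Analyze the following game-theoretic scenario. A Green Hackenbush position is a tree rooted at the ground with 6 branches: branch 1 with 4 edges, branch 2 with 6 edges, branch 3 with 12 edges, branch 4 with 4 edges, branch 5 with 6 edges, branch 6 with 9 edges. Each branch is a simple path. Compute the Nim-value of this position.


The tree has 6 branches from the ground vertex.
In Green Hackenbush, the Nim-value of a simple path of length k is k.
Branch 1: length 4, Nim-value = 4
Branch 2: length 6, Nim-value = 6
Branch 3: length 12, Nim-value = 12
Branch 4: length 4, Nim-value = 4
Branch 5: length 6, Nim-value = 6
Branch 6: length 9, Nim-value = 9
Total Nim-value = XOR of all branch values:
0 XOR 4 = 4
4 XOR 6 = 2
2 XOR 12 = 14
14 XOR 4 = 10
10 XOR 6 = 12
12 XOR 9 = 5
Nim-value of the tree = 5

5


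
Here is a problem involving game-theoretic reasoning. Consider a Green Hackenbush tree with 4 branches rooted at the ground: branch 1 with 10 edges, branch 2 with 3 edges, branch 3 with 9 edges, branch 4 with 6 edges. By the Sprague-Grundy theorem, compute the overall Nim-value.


The tree has 4 branches from the ground vertex.
In Green Hackenbush, the Nim-value of a simple path of length k is k.
Branch 1: length 10, Nim-value = 10
Branch 2: length 3, Nim-value = 3
Branch 3: length 9, Nim-value = 9
Branch 4: length 6, Nim-value = 6
Total Nim-value = XOR of all branch values:
0 XOR 10 = 10
10 XOR 3 = 9
9 XOR 9 = 0
0 XOR 6 = 6
Nim-value of the tree = 6

6


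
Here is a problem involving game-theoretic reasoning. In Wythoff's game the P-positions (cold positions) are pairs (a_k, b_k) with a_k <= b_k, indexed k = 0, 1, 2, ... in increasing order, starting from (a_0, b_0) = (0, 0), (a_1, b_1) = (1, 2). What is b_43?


By Wythoff's theorem, a_k = floor(k * phi) and b_k = floor(k * phi^2) = a_k + k, where phi = (1 + sqrt(5))/2 is the golden ratio.
phi = (1 + sqrt(5))/2 = 1.618034
phi^2 = phi + 1 = 2.618034
k = 43
k * phi^2 = 43 * 2.618034 = 112.575462
b_43 = floor(k * phi^2) = 112 (check: a_43 + k = 69 + 43 = 112)

112


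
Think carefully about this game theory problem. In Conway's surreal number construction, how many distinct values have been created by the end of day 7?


Day 0: {|} = 0 is born. Count = 1.
Day n: the number of surreal numbers born by day n is 2^(n+1) - 1.
By day 0: 2^1 - 1 = 1
By day 1: 2^2 - 1 = 3
By day 2: 2^3 - 1 = 7
By day 3: 2^4 - 1 = 15
By day 4: 2^5 - 1 = 31
By day 5: 2^6 - 1 = 63
By day 6: 2^7 - 1 = 127
By day 7: 2^8 - 1 = 255
By day 7: 255 surreal numbers.

255


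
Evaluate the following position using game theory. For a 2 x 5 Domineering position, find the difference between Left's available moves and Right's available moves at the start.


Board is 2 x 5 (rows x cols).
Left (vertical) placements: (rows-1) * cols = 1 * 5 = 5
Right (horizontal) placements: rows * (cols-1) = 2 * 4 = 8
Advantage = Left - Right = 5 - 8 = -3

-3


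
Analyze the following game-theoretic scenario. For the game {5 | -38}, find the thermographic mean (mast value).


Game = {5 | -38}, a switch {a | b} with numbers a > b.
Its thermograph has left wall a - t and right wall b + t, which meet at t = (a - b)/2, where both equal (a + b)/2. So the mast (mean value) is at (a + b)/2.
Mean = (5 + (-38))/2 = -33/2 = -33/2

-33/2


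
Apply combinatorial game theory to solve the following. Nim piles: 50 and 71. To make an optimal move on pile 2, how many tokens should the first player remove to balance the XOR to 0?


Piles: 50 and 71
Current XOR: 50 XOR 71 = 117 (non-zero, so this is an N-position).
To make the XOR zero, we need to find a move that balances the piles.
For pile 2 (size 71): target = 71 XOR 117 = 50
We reduce pile 2 from 71 to 50.
Tokens removed: 71 - 50 = 21
Verification: 50 XOR 50 = 0

21


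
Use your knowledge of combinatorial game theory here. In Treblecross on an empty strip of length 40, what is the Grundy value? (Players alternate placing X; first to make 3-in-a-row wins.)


Treblecross: place X on empty cells; 3-in-a-row wins.
Playing within two cells of an existing X lets the opponent win at once, so sensible play treats the cells i-2..i+2 around each X as dead. The player left with no safe cell loses, so this is a normal-play take-away game on strips of safe cells.
Placing X at cell i (0-indexed) of a strip of k safe cells leaves independent strips of sizes max(0, i-2) and max(0, k-i-3). Hence G(k) = mex{ G(max(0,i-2)) XOR G(max(0,k-i-3)) : 0 <= i < k }, with G(0) = 0.
G(1): splits (0,0):0^0=0 -> mex({0}) = 1
G(2): splits (0,0):0^0=0 -> mex({0}) = 1
G(3): splits (0,0):0^0=0 -> mex({0}) = 1
G(4): splits (0,1):0^1=1 (0,0):0^0=0 -> mex({0, 1}) = 2
G(5): splits (0,2):0^1=1 (0,1):0^1=1 (0,0):0^0=0 -> mex({0, 1}) = 2
G(6) = mex({1}) = 0
G(7) = mex({0, 1, 2}) = 3
G(8) = mex({0, 1, 2}) = 3
G(9) = mex({0, 2}) = 1
G(10) = mex({0, 2, 3}) = 1
G(11) = mex({0, 3}) = 1
G(12) = mex({1, 3}) = 0
G(13) = mex({0, 1, 2, 3}) = 4
G(14) = mex({0, 1, 2}) = 3
G(15) = mex({0, 1, 2}) = 3
G(16) = mex({0, 1, 2, 4}) = 3
G(17) = mex({0, 1, 3, 4}) = 2
G(18) = mex({0, 1, 3, 4}) = 2
G(19) = mex({0, 1, 3, 5}) = 2
G(20) = mex({0, 1, 2, 3, 5}) = 4
G(21) = mex({0, 1, 2, 3, 5}) = 4
G(22) = mex({1, 2, 6}) = 0
G(23) = mex({0, 1, 2, 3, 4, 6}) = 5
G(24) = mex({0, 1, 2, 3, 4}) = 5
G(25) = mex({0, 1, 3, 4, 7}) = 2
G(26) = mex({0, 1, 3, 4, 5, 7}) = 2
G(27) = mex({0, 1, 3, 5}) = 2
G(28) = mex({0, 1, 2, 5}) = 3
G(29) = mex({0, 1, 2, 4, 5, 6}) = 3
G(30) = mex({1, 2, 4, 6}) = 0
G(31) = mex({0, 1, 2, 3, 4, 6}) = 5
G(32) = mex({1, 2, 3, 4, 7}) = 0
G(33) = mex({0, 3, 7}) = 1
G(34) = mex({0, 2, 3, 5, 7}) = 1
G(35) = mex({0, 2, 3, 5, 6}) = 1
G(36) = mex({0, 1, 2, 5, 6}) = 3
G(37) = mex({0, 1, 2, 4, 5, 6}) = 3
G(38) = mex({0, 1, 2, 4}) = 3
G(39) = mex({0, 1, 2, 3, 4, 7}) = 5
G(40) = mex({0, 1, 2, 3, 4, 5, 7}) = 6
Therefore G(40) = 6.

6


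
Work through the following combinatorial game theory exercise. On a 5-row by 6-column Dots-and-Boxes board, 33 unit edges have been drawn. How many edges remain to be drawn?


Grid: 5 x 6 boxes, i.e. 6 rows and 7 columns of dots.
Horizontal edges: (rows + 1) * cols = 6 * 6 = 36
Vertical edges: rows * (cols + 1) = 5 * 7 = 35
Total edges: 36 + 35 = 71
Edges drawn: 33
Remaining: 71 - 33 = 38

38


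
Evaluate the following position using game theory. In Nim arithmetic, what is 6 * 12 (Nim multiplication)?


Nim multiplication is bilinear over XOR: (u XOR v) * w = (u*w) XOR (v*w).
So we split each operand into its bit components and XOR the pairwise Nim products.
6 = 2 + 4 (as XOR of powers of 2).
12 = 4 + 8 (as XOR of powers of 2).
Using the standard Nim-product table on single bits:
  2*2 = 3,   2*4 = 8,   2*8 = 12,
  4*4 = 6,   4*8 = 11,  8*8 = 13,
and  1*x = x (identity), k*l = l*k (commutative).
Pairwise Nim products:
  2 * 4 = 8
  2 * 8 = 12
  4 * 4 = 6
  4 * 8 = 11
XOR them: 8 XOR 12 XOR 6 XOR 11 = 9.
Result: 6 * 12 = 9 (in Nim).

9


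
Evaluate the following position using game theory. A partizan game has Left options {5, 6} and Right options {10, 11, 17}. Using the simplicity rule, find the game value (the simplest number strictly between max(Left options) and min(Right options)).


Left options: {5, 6}, max = 6
Right options: {10, 11, 17}, min = 10
All options are numbers and max(Left) < min(Right), so by the simplicity theorem the value is the simplest (earliest-born) number strictly between 6 and 10.
Integers 7 through 9 all lie strictly between 6 and 10.
Among integers, the simplest (lowest birthday = smallest |n|; 0 is born on day 0, +-n on day n) is 7.
No non-integer in the interval can be simpler: if x is a non-integer in the interval, then floor(x) or ceil(x) also lies in the interval (the interval contains an integer), and both are proper prefixes of x's sign expansion, i.e. born earlier. So the game value is 7.
Game value = 7

7


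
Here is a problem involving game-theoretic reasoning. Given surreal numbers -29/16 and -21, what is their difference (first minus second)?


x = -29/16, y = -21
Converting to common denominator: 16
x = -29/16, y = -336/16
x - y = -29/16 - -21 = 307/16

307/16


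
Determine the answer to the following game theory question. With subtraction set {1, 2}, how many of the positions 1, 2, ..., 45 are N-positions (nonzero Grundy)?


Subtraction set S = {1, 2}, so G(n) = n mod 3.
G(n) = 0 when n is a multiple of 3.
Multiples of 3 in [1, 45]: 15
N-positions (nonzero Grundy) = 45 - 15 = 30

30


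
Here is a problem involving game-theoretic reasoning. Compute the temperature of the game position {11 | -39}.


The game is {11 | -39}, a switch {a | b} with numbers a > b.
Cooling {a | b} by t gives {a - t | b + t}, which stops being hot when a - t = b + t, i.e. at t = (a - b)/2. So the temperature of a switch is (a - b)/2.
Temperature = (Left option - Right option) / 2
= (11 - (-39)) / 2
= 50 / 2
= 25

25
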